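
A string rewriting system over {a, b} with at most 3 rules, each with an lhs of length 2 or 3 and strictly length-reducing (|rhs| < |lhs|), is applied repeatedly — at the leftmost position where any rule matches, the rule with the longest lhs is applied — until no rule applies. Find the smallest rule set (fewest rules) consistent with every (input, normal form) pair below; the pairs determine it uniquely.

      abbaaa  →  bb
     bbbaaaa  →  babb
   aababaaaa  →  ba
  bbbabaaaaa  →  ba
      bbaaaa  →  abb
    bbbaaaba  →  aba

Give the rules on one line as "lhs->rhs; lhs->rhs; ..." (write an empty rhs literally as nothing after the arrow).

aaa->b; aab->ba; bba->ab

  | abbaaa => aabaa => baaa => bb
  | bbbaaaa => babaaa => babb
  | aababaaaa => baabaaaa => bbaaaaa => abaaaa => abba => aab => ba
  | bbbabaaaaa => babbaaaaa => baabaaaa => bbaaaaa => abaaaa => abba => aab => ba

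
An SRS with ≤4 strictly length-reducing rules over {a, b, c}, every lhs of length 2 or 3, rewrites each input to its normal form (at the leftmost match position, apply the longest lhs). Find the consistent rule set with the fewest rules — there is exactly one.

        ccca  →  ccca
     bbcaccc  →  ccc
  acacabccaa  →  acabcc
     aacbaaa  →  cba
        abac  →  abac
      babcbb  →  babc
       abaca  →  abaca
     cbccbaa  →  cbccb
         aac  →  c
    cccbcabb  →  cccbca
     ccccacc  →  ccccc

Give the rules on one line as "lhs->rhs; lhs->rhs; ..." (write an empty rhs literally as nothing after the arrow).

  | ccca
  | bbcaccc => caccc => ccc
  | acacabccaa => acabccaa => acabcc
  | aacbaaa => cbaaa => cba

aa->; bb->; cac->c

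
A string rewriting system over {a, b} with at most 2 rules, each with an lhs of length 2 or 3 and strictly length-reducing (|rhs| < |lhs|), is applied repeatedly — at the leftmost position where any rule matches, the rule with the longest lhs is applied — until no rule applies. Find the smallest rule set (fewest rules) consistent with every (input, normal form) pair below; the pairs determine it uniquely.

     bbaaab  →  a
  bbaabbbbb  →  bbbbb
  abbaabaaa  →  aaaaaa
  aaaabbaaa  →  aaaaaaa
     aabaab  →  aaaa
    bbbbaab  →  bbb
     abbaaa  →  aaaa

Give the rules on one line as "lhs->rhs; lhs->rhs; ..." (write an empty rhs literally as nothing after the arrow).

  | bbaaab => baab => ab => a
  | bbaabbbbb => babbbbb => bbbbb
  | abbaabaaa => abaabaaa => aaabaaa => aaaaaa
  | aaaabbaaa => aaaabaaa => aaaaaaa

ab->a; ba->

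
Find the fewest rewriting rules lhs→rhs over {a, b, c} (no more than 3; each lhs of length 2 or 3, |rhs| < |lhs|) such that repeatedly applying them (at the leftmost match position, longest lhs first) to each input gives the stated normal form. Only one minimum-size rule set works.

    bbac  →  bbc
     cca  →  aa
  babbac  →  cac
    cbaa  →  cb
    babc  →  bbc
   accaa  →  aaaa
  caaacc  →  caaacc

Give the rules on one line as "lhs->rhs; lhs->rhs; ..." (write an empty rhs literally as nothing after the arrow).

  | bbac => bbc
  | cca => aa
  | babbac => bbbac => cac
  | cbaa => cba => cb

ba->b; bbb->c; cca->aa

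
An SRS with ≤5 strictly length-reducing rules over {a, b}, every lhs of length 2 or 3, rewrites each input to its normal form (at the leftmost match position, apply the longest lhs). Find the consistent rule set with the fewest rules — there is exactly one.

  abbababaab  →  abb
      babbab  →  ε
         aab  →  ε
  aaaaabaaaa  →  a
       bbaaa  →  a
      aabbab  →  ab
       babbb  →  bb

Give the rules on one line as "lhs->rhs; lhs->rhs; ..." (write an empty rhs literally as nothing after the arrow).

aaa->ab; aab->ba; ba->; bab->

  | abbababaab => ababaab => aaab => abb
  | babbab => bab => ε
  | aab => ba => ε
  | aaaaabaaaa => abaabaaaa => aabaaaa => baaaaa => aaaa => aba => a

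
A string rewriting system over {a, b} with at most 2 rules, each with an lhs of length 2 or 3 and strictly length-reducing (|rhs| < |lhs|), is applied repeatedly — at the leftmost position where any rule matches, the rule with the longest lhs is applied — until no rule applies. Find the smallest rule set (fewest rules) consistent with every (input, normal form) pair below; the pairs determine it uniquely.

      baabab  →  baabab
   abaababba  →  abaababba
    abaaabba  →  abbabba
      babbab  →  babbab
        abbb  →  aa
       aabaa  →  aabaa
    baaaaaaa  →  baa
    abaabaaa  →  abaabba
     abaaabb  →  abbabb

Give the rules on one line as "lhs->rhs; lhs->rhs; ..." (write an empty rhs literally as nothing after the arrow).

  | baabab
  | abaababba
  | abaaabba => abbabba
  | babbab

aaa->ba; bbb->a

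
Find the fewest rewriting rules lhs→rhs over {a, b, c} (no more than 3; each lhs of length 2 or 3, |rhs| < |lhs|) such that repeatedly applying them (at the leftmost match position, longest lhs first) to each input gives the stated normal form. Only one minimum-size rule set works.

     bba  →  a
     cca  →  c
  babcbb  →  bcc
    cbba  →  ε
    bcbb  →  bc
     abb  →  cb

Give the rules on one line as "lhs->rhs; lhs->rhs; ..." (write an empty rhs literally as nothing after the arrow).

ab->c; bb->; ca->

  | bba => a
  | cca => c
  | babcbb => bccbb => bcc
  | cbba => ca => ε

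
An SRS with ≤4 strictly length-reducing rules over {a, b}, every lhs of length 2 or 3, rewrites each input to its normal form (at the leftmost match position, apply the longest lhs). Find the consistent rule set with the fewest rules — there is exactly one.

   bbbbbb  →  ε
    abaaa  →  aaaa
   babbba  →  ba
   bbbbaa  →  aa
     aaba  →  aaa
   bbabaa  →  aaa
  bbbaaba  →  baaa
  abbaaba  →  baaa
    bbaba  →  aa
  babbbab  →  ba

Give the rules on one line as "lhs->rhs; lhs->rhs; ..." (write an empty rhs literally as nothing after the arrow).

  | bbbbbb => bbbb => bb => ε
  | abaaa => aaaa
  | babbba => bbba => ba
  | bbbbaa => bbaa => aa

ab->a; abb->b; bb->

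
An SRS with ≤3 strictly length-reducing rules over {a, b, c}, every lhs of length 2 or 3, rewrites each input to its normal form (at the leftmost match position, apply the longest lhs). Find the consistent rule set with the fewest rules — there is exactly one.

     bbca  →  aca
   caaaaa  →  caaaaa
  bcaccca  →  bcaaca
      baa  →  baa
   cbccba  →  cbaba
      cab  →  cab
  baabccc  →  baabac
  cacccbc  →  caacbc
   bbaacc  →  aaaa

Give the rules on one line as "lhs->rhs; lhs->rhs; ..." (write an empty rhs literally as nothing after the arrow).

bb->a; cc->a

  | bbca => aca
  | caaaaa
  | bcaccca => bcaaca
  | baa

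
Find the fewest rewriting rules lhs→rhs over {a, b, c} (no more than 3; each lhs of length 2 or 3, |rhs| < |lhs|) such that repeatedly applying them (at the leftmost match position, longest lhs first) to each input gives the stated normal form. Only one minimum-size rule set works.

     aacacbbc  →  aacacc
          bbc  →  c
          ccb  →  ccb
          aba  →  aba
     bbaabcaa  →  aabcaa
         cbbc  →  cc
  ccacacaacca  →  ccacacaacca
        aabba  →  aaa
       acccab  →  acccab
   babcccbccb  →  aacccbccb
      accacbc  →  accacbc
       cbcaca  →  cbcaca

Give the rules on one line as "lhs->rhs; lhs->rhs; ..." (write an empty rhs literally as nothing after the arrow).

  | aacacbbc => aacacc
  | bbc => c
  | ccb
  | aba

bab->aa; bb->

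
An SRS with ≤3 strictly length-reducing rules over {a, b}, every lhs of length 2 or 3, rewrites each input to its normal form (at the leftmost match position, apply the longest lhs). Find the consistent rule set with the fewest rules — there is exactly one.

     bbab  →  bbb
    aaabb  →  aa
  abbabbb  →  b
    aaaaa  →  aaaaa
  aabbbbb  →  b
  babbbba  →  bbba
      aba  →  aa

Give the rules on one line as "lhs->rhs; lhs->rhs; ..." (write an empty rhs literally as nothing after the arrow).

ab->b; aba->aa; abb->

  | bbab => bbb
  | aaabb => aa
  | abbabbb => abbb => b
  | aaaaa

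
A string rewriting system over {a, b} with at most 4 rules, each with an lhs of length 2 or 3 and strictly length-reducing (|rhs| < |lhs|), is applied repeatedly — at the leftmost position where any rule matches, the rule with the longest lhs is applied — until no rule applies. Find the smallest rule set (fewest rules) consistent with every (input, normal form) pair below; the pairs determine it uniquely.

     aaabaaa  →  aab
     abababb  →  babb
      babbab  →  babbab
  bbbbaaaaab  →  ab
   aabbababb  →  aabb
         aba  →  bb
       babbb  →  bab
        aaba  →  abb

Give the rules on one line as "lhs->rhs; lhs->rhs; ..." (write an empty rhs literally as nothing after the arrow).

aba->bb; baa->; bbb->b

  | aaabaaa => aabbaa => aab
  | abababb => bbbabb => babb
  | babbab
  | bbbbaaaaab => bbaaaaab => baaab => ab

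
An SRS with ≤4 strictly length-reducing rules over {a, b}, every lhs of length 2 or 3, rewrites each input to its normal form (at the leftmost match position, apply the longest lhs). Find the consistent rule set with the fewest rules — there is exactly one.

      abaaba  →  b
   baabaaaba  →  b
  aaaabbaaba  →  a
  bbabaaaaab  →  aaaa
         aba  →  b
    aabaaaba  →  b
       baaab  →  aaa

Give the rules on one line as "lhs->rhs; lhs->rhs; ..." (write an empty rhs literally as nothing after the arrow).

ab->a; aba->b; ba->a

  | abaaba => baba => aba => b
  | baabaaaba => aabaaaba => abaaba => baba => aba => b
  | aaaabbaaba => aaaabaaba => aaababa => aabba => aaba => ab => a
  | bbabaaaaab => babaaaaab => abaaaaab => baaaab => aaaab => aaaa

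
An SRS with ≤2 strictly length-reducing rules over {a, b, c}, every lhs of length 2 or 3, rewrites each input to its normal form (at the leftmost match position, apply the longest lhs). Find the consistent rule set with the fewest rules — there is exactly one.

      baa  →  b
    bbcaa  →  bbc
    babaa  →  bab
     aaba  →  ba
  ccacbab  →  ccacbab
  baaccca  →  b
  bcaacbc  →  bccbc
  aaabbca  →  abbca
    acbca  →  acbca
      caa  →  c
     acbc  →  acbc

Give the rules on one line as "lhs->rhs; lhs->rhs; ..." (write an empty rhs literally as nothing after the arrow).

  | baa => b
  | bbcaa => bbc
  | babaa => bab
  | aaba => ba

aa->; ccc->a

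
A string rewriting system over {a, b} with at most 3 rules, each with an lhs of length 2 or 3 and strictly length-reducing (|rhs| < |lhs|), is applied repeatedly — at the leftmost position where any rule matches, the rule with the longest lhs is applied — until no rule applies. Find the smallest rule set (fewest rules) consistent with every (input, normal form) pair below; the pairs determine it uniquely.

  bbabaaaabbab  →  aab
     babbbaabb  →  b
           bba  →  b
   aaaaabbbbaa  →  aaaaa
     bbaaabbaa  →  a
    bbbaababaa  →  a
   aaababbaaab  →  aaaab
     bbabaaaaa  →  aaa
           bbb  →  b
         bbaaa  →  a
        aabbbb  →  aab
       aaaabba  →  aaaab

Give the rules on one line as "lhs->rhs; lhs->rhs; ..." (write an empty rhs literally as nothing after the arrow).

ba->; bb->b; bba->b

  | bbabaaaabbab => bbaaaabbab => baaabbab => aabbab => aabb => aab
  | babbbaabb => bbbaabb => bbaabb => babb => bb => b
  | bba => b
  | aaaaabbbbaa => aaaaabbbaa => aaaaabbaa => aaaaaba => aaaaa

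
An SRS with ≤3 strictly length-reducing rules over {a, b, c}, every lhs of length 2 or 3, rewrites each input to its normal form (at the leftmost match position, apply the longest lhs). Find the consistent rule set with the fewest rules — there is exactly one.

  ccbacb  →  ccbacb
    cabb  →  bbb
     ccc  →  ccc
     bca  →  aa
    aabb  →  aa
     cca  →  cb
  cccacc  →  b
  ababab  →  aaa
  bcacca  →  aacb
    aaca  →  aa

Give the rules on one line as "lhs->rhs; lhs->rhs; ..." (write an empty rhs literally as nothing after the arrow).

ab->a; bc->a; ca->b

  | ccbacb
  | cabb => bbb
  | ccc
  | bca => aa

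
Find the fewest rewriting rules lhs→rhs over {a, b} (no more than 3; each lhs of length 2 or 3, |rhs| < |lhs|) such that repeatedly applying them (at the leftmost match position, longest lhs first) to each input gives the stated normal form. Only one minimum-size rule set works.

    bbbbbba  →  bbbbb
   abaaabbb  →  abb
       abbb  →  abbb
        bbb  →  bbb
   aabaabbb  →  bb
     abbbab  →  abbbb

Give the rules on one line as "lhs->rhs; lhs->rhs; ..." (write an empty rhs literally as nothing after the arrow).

  | bbbbbba => bbbbb
  | abaaabbb => aaabbb => abb
  | abbb
  | bbb

aab->; ba->; bab->bb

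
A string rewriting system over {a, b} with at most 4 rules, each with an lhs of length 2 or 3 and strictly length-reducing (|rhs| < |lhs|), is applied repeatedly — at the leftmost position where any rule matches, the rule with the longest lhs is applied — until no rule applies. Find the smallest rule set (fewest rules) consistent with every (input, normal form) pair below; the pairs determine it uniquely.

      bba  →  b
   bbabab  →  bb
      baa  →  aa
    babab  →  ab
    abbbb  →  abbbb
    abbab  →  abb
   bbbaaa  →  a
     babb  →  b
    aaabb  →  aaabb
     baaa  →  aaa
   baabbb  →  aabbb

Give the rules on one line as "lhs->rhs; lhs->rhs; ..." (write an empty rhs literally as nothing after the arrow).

ba->a; bab->; bba->b

  | bba => b
  | bbabab => bbab => bb
  | baa => aa
  | babab => ab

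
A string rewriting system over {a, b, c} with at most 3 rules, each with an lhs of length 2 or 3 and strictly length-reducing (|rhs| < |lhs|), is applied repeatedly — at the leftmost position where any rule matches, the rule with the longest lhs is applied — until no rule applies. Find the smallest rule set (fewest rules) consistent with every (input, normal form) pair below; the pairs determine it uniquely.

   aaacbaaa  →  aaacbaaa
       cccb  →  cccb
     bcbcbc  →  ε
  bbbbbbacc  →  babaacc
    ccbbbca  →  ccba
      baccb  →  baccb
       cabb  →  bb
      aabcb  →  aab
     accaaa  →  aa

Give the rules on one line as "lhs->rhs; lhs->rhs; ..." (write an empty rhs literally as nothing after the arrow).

bbb->ba; bc->; ca->

  | aaacbaaa
  | cccb
  | bcbcbc => bcbc => bc => ε
  | bbbbbbacc => babbbacc => babaacc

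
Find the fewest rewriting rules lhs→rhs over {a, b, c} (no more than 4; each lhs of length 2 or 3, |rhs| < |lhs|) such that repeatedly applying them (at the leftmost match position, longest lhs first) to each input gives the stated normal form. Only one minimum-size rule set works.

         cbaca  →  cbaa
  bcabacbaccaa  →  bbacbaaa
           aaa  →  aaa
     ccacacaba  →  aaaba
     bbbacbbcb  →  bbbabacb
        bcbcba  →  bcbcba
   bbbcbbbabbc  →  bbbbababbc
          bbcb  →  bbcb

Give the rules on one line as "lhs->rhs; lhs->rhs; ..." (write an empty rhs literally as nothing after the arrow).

  | cbaca => cbaa
  | bcabacbaccaa => bbacbaccaa => bbacbacaa => bbacbaaa
  | aaa
  | ccacacaba => cacacaba => acacaba => aacaba => aaaba

bca->b; ca->a; cbb->ba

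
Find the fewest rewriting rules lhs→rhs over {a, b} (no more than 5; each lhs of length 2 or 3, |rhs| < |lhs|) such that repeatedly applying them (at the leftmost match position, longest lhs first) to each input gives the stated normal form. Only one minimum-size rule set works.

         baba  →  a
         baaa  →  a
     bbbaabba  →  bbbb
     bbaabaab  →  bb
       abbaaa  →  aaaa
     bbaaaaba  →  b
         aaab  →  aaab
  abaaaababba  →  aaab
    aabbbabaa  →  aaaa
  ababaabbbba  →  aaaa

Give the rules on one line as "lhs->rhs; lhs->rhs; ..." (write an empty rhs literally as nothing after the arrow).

abb->a; ba->b; baa->; bab->

  | baba => a
  | baaa => a
  | bbbaabba => bbbba => bbbb
  | bbaabaab => bbaab => bb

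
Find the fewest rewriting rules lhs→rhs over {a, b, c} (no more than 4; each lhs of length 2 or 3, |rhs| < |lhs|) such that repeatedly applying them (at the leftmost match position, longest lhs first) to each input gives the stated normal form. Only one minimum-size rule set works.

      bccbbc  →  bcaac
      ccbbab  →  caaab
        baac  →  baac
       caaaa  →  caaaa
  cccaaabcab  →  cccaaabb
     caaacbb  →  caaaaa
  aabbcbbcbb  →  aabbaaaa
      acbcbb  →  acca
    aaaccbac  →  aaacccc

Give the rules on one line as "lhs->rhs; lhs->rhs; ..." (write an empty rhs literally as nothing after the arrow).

cab->b; cba->cc; cbb->aa

  | bccbbc => bcaac
  | ccbbab => caaab
  | baac
  | caaaa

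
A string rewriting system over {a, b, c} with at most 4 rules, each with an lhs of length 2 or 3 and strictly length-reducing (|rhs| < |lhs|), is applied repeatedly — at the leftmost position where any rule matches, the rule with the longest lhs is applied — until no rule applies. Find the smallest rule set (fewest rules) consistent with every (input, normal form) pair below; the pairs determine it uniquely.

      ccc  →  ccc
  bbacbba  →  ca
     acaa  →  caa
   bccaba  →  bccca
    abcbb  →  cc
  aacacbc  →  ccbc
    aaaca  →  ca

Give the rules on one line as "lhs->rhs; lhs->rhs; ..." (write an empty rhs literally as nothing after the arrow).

ab->c; ac->c; bb->

  | ccc
  | bbacbba => acbba => cbba => ca
  | acaa => caa
  | bccaba => bccca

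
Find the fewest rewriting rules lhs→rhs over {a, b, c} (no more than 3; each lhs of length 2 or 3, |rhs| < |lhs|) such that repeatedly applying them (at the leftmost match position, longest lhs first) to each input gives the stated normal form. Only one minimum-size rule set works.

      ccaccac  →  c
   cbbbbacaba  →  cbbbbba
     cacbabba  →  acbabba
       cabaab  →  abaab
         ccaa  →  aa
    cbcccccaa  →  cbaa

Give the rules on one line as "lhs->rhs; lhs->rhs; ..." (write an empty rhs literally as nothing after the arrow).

  | ccaccac => caccac => accac => acac => c
  | cbbbbacaba => cbbbbba
  | cacbabba => acbabba
  | cabaab => abaab

aca->; ca->a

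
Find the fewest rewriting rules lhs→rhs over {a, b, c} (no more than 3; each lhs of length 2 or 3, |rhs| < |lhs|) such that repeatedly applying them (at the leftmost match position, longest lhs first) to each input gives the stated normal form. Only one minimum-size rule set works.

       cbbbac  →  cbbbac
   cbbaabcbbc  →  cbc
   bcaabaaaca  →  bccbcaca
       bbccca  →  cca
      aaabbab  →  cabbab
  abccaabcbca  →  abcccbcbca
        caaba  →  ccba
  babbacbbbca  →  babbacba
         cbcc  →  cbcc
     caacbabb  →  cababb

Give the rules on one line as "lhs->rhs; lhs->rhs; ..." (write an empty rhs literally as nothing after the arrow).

aa->c; aac->a; bbc->

  | cbbbac
  | cbbaabcbbc => cbbcbcbbc => cbcbbc => cbc
  | bcaabaaaca => bccbaaaca => bccbcaca
  | bbccca => cca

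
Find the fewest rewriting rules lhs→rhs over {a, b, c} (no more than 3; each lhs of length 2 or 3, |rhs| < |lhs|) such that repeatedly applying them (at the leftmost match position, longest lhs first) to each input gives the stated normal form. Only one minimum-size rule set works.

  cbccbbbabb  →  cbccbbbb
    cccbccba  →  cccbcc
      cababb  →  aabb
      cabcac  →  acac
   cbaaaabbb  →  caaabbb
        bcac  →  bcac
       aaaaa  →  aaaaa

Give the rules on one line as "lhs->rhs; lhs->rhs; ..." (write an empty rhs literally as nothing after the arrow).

ba->; cab->a

  | cbccbbbabb => cbccbbbb
  | cccbccba => cccbcc
  | cababb => aabb
  | cabcac => acac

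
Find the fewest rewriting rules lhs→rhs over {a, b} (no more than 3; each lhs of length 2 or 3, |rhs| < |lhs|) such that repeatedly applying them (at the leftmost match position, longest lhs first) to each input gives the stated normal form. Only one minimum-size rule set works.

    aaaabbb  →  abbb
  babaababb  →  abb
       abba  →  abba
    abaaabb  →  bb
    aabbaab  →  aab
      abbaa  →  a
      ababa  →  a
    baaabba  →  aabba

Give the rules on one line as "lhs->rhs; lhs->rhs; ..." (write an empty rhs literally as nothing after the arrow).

  | aaaabbb => abbb
  | babaababb => baababb => ababb => abb
  | abba
  | abaaabb => aaabb => bb

aaa->; aba->a; baa->a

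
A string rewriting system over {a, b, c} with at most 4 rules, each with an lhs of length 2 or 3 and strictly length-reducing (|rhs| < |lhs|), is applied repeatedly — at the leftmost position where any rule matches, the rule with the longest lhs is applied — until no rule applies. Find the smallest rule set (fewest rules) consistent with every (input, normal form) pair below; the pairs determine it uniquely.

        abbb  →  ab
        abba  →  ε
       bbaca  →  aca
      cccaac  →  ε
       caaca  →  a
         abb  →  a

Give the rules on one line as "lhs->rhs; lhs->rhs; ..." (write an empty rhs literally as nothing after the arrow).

  | abbb => ab
  | abba => aa => ε
  | bbaca => aca
  | cccaac => caac => cc => ε

aa->; bb->; cc->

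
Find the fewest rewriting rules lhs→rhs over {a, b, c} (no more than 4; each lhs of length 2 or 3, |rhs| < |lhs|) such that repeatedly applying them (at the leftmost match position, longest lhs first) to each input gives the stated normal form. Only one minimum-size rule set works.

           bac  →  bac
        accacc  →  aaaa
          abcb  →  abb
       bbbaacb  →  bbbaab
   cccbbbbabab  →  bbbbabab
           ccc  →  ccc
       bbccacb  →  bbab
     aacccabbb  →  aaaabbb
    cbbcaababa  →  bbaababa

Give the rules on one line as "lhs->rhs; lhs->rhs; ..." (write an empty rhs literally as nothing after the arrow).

acc->aa; ca->a; cb->b

  | bac
  | accacc => aaacc => aaaa
  | abcb => abb
  | bbbaacb => bbbaab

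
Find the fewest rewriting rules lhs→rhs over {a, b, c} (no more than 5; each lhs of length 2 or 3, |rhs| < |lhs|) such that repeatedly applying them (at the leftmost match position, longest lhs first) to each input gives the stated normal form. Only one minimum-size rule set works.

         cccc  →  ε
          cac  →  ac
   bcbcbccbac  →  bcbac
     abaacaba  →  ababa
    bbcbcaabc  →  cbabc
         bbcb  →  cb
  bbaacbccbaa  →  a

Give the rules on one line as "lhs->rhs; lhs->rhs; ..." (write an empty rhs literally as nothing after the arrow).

aa->a; bb->; ca->a; cc->

  | cccc => cc => ε
  | cac => ac
  | bcbcbccbac => bcbcbbac => bcbcac => bcbac
  | abaacaba => abacaba => abaaba => ababa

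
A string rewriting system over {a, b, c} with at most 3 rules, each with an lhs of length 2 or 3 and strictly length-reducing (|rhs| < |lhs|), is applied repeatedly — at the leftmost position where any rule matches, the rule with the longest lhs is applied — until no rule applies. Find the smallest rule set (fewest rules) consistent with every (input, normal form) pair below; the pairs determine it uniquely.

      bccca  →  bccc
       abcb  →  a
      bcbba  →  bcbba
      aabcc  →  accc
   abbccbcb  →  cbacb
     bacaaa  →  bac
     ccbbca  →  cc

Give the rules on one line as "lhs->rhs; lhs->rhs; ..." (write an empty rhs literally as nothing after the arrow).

ab->c; ca->c; ccb->a

  | bccca => bccc
  | abcb => ccb => a
  | bcbba
  | aabcc => accc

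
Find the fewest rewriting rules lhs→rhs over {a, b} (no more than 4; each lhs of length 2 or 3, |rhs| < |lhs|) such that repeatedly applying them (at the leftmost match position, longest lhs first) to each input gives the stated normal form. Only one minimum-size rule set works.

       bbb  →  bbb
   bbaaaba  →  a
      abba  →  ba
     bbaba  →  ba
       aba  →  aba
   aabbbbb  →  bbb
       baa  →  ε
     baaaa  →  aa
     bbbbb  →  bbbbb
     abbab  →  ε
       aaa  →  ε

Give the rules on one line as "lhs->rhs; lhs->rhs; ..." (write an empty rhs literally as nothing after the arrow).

aaa->; abb->b; baa->; bab->

  | bbb
  | bbaaaba => baba => a
  | abba => ba
  | bbaba => ba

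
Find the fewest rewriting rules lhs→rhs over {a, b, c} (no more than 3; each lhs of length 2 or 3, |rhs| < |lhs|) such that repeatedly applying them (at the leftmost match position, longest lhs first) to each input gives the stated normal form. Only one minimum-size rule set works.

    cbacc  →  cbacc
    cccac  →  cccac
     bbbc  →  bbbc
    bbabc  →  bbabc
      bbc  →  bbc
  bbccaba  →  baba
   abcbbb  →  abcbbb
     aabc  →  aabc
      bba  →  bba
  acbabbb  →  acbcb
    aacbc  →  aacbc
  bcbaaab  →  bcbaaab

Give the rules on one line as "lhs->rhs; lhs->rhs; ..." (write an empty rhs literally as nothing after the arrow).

abb->c; bcc->

  | cbacc
  | cccac
  | bbbc
  | bbabc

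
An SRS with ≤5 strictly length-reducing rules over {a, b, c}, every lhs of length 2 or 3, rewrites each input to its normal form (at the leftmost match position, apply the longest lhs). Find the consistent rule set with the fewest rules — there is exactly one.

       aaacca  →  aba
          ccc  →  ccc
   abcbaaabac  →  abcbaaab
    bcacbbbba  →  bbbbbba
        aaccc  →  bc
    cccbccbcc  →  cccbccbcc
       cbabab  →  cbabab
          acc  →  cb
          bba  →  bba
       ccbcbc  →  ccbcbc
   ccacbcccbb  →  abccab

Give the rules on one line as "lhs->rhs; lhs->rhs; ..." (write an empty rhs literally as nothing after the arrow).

ac->; acc->cb; cac->b; cbb->ab

  | aaacca => aacba => aba
  | ccc
  | abcbaaabac => abcbaaab
  | bcacbbbba => bbbbbba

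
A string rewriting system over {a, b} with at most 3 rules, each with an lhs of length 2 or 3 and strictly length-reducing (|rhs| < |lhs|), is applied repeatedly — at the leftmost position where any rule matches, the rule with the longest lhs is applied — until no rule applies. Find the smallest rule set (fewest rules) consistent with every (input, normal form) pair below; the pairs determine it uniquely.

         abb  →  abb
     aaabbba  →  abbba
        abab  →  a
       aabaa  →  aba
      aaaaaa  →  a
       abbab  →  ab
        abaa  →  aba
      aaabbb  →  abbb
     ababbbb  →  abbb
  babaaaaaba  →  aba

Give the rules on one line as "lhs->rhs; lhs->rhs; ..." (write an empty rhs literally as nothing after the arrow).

aa->a; bab->

  | abb
  | aaabbba => aabbba => abbba
  | abab => a
  | aabaa => abaa => aba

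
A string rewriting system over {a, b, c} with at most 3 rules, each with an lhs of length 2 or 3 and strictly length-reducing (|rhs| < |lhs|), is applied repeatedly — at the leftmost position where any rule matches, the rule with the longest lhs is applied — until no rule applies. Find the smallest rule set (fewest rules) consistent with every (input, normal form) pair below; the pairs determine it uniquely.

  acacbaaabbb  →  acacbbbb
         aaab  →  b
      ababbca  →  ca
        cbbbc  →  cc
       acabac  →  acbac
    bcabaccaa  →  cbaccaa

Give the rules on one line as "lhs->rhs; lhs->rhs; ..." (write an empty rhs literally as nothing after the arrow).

ab->b; bc->c

  | acacbaaabbb => acacbaabbb => acacbabbb => acacbbbb
  | aaab => aab => ab => b
  | ababbca => babbca => bbbca => bbca => bca => ca
  | cbbbc => cbbc => cbc => cc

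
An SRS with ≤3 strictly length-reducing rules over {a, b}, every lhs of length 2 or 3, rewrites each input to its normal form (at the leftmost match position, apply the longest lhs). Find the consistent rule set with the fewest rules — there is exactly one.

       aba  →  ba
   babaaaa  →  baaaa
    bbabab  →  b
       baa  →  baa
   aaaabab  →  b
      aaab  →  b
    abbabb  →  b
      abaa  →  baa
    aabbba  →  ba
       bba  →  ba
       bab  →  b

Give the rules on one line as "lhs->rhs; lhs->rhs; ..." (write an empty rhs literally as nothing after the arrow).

  | aba => ba
  | babaaaa => bbaaaa => baaaa
  | bbabab => babab => bbab => bab => bb => b
  | baa

ab->b; bb->b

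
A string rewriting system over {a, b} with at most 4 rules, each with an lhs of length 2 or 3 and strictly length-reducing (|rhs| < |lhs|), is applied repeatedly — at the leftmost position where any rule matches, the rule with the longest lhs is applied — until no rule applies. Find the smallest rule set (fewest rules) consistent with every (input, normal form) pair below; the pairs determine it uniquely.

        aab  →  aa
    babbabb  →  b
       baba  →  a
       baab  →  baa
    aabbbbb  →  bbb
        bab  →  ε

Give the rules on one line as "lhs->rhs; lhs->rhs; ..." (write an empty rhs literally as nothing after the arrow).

ab->a; abb->b; bab->

  | aab => aa
  | babbabb => babb => b
  | baba => a
  | baab => baa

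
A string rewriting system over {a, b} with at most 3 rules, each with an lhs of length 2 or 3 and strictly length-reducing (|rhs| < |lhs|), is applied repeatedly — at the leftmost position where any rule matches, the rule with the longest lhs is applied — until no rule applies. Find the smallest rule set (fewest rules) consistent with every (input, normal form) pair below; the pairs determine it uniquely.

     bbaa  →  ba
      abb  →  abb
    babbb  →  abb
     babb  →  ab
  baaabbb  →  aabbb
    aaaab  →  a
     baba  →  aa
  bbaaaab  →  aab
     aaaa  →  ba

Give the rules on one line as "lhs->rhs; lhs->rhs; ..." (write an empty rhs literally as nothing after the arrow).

aaa->b; baa->a; bab->a

  | bbaa => ba
  | abb
  | babbb => abb
  | babb => ab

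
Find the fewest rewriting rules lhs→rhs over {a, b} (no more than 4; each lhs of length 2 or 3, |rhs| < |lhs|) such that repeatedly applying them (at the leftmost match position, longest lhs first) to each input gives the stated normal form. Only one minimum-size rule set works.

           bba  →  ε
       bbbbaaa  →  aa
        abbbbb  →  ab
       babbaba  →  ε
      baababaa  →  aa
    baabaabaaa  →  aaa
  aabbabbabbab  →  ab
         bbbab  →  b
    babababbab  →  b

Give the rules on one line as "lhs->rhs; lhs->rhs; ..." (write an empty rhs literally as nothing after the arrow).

aab->ab; ba->; bb->b

  | bba => ba => ε
  | bbbbaaa => bbbaaa => bbaaa => baaa => aa
  | abbbbb => abbbb => abbb => abb => ab
  | babbaba => bbaba => baba => ba => ε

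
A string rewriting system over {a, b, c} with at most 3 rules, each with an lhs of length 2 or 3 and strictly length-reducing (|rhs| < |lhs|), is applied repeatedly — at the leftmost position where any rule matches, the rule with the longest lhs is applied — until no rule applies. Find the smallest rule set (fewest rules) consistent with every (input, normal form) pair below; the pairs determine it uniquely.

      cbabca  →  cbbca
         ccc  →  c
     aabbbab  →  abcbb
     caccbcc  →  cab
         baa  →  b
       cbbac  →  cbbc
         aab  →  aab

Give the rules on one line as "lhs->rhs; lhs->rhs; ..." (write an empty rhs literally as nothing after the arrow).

abb->bc; ba->b; cc->

  | cbabca => cbbca
  | ccc => c
  | aabbbab => abcbab => abcbb
  | caccbcc => cabcc => cab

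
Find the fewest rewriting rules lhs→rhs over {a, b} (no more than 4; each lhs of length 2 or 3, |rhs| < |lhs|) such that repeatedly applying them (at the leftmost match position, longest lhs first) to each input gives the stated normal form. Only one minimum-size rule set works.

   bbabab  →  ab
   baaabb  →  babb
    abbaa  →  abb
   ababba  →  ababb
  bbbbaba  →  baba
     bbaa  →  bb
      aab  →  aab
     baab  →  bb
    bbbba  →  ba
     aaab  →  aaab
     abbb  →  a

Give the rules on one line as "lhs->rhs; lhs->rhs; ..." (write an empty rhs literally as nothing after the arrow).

  | bbabab => bbbab => ab
  | baaabb => babb
  | abbaa => abba => abb
  | ababba => ababb

baa->b; bba->bb; bbb->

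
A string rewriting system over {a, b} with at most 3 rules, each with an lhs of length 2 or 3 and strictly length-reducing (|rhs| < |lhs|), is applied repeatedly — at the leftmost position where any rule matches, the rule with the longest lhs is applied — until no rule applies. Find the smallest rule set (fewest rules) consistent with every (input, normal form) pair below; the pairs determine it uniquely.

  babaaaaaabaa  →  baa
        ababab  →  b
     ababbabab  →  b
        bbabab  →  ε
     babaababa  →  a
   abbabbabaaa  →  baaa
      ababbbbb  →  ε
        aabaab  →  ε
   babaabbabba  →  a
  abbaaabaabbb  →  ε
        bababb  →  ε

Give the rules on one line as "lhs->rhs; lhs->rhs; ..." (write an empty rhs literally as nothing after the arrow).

  | babaaaaaabaa => bbaaaaaabaa => aaaaaabaa => aaaaabaa => aaaabaa => aaabaa => aabaa => abaa => baa
  | ababab => babab => bbab => ab => b
  | ababbabab => babbabab => bbbabab => babab => bbab => ab => b
  | bbabab => abab => bab => bb => ε

ab->b; bb->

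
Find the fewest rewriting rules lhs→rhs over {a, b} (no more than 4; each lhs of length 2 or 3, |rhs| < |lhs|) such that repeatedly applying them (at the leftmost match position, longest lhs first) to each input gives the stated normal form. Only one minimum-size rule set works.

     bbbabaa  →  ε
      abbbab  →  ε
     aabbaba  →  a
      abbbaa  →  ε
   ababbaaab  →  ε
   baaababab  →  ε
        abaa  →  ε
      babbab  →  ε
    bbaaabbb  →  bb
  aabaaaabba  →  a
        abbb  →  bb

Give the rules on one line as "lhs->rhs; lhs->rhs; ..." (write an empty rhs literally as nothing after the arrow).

aa->; ab->; ba->a

  | bbbabaa => bbabaa => babaa => abaa => aa => ε
  | abbbab => bbab => bab => ab => ε
  | aabbaba => bbaba => baba => aba => a
  | abbbaa => bbaa => baa => aa => ε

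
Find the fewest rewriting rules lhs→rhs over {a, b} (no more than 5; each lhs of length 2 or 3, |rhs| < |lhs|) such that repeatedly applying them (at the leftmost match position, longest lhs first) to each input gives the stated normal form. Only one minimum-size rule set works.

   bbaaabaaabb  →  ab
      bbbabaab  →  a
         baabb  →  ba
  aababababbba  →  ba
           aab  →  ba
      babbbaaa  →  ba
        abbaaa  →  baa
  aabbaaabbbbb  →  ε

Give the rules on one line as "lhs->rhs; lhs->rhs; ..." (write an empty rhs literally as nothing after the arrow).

  | bbaaabaaabb => aaaabaaabb => babaaabb => aaabb => bbb => ab
  | bbbabaab => ababaab => aaab => bb => a
  | baabb => bbab => aab => ba
  | aababababbba => baabababbba => bbaababbba => aaababbba => bbabbba => aabbba => babba => ba

aaa->b; aab->ba; bab->; bb->a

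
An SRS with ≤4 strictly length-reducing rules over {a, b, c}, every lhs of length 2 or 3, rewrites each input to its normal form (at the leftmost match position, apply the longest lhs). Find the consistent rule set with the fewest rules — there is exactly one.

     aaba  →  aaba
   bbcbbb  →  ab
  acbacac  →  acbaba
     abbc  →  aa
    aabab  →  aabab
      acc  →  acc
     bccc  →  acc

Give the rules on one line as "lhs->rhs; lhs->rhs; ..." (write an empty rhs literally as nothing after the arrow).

bb->b; bc->a; cac->ba

  | aaba
  | bbcbbb => bcbbb => abbb => abb => ab
  | acbacac => acbaba
  | abbc => abc => aa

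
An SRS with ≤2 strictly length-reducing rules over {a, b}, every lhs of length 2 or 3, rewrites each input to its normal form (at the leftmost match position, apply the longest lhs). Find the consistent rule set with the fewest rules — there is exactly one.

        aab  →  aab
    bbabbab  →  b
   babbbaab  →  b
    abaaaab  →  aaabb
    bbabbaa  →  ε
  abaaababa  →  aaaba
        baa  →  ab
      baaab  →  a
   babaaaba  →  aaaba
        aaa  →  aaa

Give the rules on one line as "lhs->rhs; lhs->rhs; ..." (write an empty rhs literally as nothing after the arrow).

baa->ab; bab->

  | aab
  | bbabbab => bbab => b
  | babbbaab => bbaab => babb => b
  | abaaaab => aabaab => aaabb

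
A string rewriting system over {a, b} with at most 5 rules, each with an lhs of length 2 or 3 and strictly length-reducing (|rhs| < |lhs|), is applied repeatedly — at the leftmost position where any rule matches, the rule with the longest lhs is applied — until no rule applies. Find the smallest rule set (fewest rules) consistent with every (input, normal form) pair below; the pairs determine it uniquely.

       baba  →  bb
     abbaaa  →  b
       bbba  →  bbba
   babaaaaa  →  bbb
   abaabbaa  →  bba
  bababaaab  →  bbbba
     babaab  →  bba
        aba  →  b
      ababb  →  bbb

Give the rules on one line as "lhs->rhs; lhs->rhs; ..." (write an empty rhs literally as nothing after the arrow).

aa->; aaa->ba; ab->a; aba->b

  | baba => bb
  | abbaaa => abaaa => baa => b
  | bbba
  | babaaaaa => bbaaaa => bbbaa => bbb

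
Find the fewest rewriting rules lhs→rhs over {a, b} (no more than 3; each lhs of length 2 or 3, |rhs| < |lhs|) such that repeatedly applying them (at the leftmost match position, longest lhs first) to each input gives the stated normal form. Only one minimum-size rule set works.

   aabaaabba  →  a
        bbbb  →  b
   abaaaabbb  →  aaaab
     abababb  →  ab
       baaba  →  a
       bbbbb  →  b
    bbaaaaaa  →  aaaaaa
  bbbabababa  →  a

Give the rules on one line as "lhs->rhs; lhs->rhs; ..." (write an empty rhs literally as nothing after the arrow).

  | aabaaabba => abaaabba => baaabba => aaabba => aaaba => aaba => aba => ba => a
  | bbbb => bbb => bb => b
  | abaaaabbb => baaaabbb => aaaabbb => aaaabb => aaaab
  | abababb => bababb => ababb => babb => abb => ab

aba->ba; ba->a; bb->b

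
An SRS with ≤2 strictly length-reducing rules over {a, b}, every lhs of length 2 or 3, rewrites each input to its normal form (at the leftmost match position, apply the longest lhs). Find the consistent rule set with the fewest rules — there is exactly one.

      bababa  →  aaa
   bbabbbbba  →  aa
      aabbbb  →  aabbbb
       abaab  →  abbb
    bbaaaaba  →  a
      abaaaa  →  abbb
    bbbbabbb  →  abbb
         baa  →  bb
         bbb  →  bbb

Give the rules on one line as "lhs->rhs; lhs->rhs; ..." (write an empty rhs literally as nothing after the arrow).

ba->a; baa->bb

  | bababa => ababa => aaba => aaa
  | bbabbbbba => babbbbba => abbbbba => abbbba => abbba => abba => aba => aa
  | aabbbb
  | abaab => abbb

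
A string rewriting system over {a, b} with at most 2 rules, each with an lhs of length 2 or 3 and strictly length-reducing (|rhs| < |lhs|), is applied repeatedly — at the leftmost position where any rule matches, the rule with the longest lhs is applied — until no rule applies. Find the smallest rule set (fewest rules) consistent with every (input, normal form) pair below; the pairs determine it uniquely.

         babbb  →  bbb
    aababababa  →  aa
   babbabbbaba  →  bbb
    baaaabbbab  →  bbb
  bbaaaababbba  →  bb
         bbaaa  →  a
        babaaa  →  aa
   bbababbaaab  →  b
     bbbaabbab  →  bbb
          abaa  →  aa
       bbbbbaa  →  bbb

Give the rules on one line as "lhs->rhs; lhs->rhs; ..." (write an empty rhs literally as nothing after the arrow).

abb->bb; ba->

  | babbb => bbb
  | aababababa => aabababa => aababa => aaba => aa
  | babbabbbaba => bbabbbaba => bbbbaba => bbbba => bbb
  | baaaabbbab => aaabbbab => aabbbab => abbbab => bbbab => bbb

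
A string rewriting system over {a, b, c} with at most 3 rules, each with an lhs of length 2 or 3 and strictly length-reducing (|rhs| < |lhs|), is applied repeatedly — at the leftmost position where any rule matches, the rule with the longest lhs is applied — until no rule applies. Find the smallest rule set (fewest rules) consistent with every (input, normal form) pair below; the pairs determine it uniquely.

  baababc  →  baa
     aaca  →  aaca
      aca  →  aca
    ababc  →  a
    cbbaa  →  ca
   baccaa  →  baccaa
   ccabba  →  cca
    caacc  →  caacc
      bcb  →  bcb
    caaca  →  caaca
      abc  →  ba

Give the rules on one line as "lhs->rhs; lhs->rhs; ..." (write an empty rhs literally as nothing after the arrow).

abc->ba; bba->

  | baababc => baabba => baa
  | aaca
  | aca
  | ababc => abba => a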